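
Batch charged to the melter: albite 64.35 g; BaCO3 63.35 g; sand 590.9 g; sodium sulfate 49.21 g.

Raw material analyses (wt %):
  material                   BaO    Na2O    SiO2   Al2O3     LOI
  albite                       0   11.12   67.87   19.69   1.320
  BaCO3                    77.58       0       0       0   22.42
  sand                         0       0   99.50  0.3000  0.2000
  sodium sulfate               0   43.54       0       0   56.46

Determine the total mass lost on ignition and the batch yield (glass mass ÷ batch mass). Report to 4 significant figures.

LOI loss = 44.02 g; glass = 723.8 g; yield = 94.27%

Intermediates are displayed rounded to 4 significant figures within the worked lines — all arithmetic maintains exact precision from first step to last. Exactly one rounding is applied to each reported number — derived quantities (the totals, four oxide percentages, net glass mass, ignition loss, the yield) are re-derived from the batch weights on 723.8 g of glass at full float precision as quoted within the problem or the answer.
Loss on ignition, line by line:
  albite: 64.35 × 0.01320 = 0.8494 g
  BaCO3: 63.35 × 0.2242 = 14.20 g
  sand: 590.9 × 0.002000 = 1.182 g
  sodium sulfate: 49.21 × 0.5646 = 27.78 g
Total LOI = 44.02 g
Glass = batch − LOI = 767.8 − 44.02 = 723.8 g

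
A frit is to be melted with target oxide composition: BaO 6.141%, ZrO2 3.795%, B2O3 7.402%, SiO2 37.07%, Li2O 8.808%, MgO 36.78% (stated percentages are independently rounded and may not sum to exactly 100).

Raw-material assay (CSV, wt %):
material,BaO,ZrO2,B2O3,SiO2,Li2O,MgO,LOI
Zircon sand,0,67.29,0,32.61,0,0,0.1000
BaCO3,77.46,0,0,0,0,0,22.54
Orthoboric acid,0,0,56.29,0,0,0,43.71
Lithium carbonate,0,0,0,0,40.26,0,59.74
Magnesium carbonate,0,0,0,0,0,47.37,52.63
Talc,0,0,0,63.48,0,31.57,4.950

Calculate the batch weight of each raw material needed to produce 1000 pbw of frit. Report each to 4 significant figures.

Every computation keeps full precision in all steps; mid-chain values appear, rounded to four significant figures, alongside each step. Exactly one rounding lands on every reported figure; the derived quantities, including totals, the yield, six oxide percentages, net glass mass, ignition loss, are recomputed from the weighed amounts on 1000 pbw of glass in full precision as set out in the problem or answer text.
Per-oxide target masses for 1000 pbw frit:
  BaO: 6.141% × 1000 = 61.41 pbw
  ZrO2: 3.795% × 1000 = 37.95 pbw
  B2O3: 7.402% × 1000 = 74.02 pbw
  SiO2: 37.07% × 1000 = 370.7 pbw
  Li2O: 8.808% × 1000 = 88.08 pbw
  MgO: 36.78% × 1000 = 367.8 pbw
Balance tally, oxide-wise, using the reported weights, for the quoted basis mass (target by target, the sums agree exact up to rounding of places):
  BaO: 79.28·0.7746 = 61.41 pbw (target 61.41 pbw)
  ZrO2: 56.40·0.6729 = 37.95 pbw (target 37.95 pbw)
  B2O3: 131.5·0.5629 = 74.02 pbw (target 74.02 pbw)
  SiO2: 56.40·0.3261 + 555.0·0.6348 = 370.7 pbw (target 370.7 pbw)
  Li2O: 218.8·0.4026 = 88.09 pbw (target 88.08 pbw)
  MgO: 406.6·0.4737 + 555.0·0.3157 = 367.8 pbw (target 367.8 pbw)
Mass balance on the glass: batch Σ − ignition loss = 1000 pbw (oxide target masses add up to 1000 pbw; versus the stated basis of 1000 pbw — gaps are rounding artifacts).
Batch total: Σ batch = 1448 pbw; the LOI term Σ batch·LOI equals 447.6 pbw; as yield: glass ÷ batch → 69.08%.

Batch per 1000 pbw frit:
  Zircon sand: 56.40 pbw
  BaCO3: 79.28 pbw
  Orthoboric acid: 131.5 pbw
  Lithium carbonate: 218.8 pbw
  Magnesium carbonate: 406.6 pbw
  Talc: 555.0 pbw
Total batch = 1448 pbw; LOI loss = 447.6 pbw; yield = 69.08%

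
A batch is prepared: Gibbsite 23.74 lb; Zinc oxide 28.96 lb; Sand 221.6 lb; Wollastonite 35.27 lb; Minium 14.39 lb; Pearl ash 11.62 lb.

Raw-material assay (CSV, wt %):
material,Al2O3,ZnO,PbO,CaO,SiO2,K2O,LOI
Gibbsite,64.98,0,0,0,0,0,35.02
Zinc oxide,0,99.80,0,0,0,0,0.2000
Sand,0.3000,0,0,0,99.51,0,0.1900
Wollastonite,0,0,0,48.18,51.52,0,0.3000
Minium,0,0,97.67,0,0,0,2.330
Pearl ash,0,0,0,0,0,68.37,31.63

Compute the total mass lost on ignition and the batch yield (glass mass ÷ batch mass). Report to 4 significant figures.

All arithmetic carries full float precision from start to finish; values along the way appear (rounded to 4 significant figures) across the worked steps. A single rounding finalizes every reported result — all derived quantities, including yield, six oxide percentages, totals, net glass mass, LOI, are computed from the weighed amounts on 322.7 lb of glass at full float precision exactly as printed in either problem or answer.
LOI of each material in turn:
  Gibbsite: 23.74 × 0.3502 = 8.314 lb
  Zinc oxide: 28.96 × 0.002000 = 0.05792 lb
  Sand: 221.6 × 0.001900 = 0.4210 lb
  Wollastonite: 35.27 × 0.003000 = 0.1058 lb
  Minium: 14.39 × 0.02330 = 0.3353 lb
  Pearl ash: 11.62 × 0.3163 = 3.675 lb
Total LOI = 12.91 lb
Glass = batch − LOI = 335.6 − 12.91 = 322.7 lb

LOI loss = 12.91 lb; glass = 322.7 lb; yield = 96.15%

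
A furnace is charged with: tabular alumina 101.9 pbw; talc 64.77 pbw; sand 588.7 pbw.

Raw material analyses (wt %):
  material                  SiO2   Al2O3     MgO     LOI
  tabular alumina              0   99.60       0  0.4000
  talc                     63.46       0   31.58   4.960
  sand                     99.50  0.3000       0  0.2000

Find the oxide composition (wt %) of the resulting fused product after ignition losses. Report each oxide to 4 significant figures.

The whole derivation runs at exact precision end to end; the intermediate values are displayed rounded to four significant digits when written out. Every reported number is rounded only once; all derived quantities (the three compositions, net glass mass, the totals, the yield, LOI) are rebuilt from the weighed amounts for 750.6 pbw of glass at full float precision precisely as stated by problem or answer.
Mass of each oxide from the mix:
  SiO2: 64.77·0.6346 + 588.7·0.9950 = 626.9 pbw
  Al2O3: 101.9·0.9960 + 588.7·0.003000 = 103.3 pbw
  MgO: 64.77·0.3158 = 20.45 pbw
LOI: 101.9·0.004000 + 64.77·0.04960 + 588.7·0.002000 = 4.798 pbw
Glass = total batch minus LOI = 755.4 − 4.798 = 750.6 pbw (consistent with Σ oxide mass)
percent share: oxide ÷ glass, ×100

Glass mass = 750.6 pbw (batch 755.4 − LOI 4.798).
Composition: SiO2 83.52%, Al2O3 13.76%, MgO 2.725%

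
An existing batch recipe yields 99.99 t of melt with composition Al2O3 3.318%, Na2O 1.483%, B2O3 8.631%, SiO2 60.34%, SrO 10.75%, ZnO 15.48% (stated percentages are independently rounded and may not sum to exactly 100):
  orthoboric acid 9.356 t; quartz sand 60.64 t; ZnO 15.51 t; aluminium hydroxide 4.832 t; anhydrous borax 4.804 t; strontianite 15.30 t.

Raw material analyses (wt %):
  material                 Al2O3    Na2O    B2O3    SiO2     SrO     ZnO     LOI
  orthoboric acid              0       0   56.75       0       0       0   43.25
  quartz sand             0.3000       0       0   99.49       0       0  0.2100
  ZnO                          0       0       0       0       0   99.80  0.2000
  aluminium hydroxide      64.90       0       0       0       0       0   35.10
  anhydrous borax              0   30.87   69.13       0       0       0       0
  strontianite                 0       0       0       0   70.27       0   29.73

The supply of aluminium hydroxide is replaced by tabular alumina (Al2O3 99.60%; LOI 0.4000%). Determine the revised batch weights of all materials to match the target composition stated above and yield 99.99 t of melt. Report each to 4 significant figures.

Revised batch per 99.99 t melt:
  orthoboric acid: 9.356 t
  quartz sand: 60.64 t
  ZnO: 15.51 t
  tabular alumina: 3.148 t
  anhydrous borax: 4.804 t
  strontianite: 15.30 t
Total batch = 108.8 t; LOI loss = 8.766 t

Values along the way are displayed rounded off to 4 significant digits at each printed step; each numeric step runs at full float precision at all times; each reported number takes exactly one rounding; the derived quantities (the totals, net glass mass, the yield, LOI, six oxide percentages) are rebuilt from the weighed amounts on 99.99 t of glass in full float precision as they appear in the problem or the answer.
Oxide mass targets, per 99.99 t melt:
  Al2O3: 3.318% × 99.99 = 3.318 t
  Na2O: 1.483% × 99.99 = 1.483 t
  B2O3: 8.631% × 99.99 = 8.630 t
  SiO2: 60.34% × 99.99 = 60.33 t
  SrO: 10.75% × 99.99 = 10.75 t
  ZnO: 15.48% × 99.99 = 15.48 t
Sums-versus-targets review with the batch weights as given, relative to the basis at hand (sum by sum, the targets are met modulo rounding of the values):
  Al2O3: 60.64·0.003000 + 3.148·0.9960 = 3.317 t (target 3.318 t)
  Na2O: 4.804·0.3087 = 1.483 t (target 1.483 t)
  B2O3: 9.356·0.5675 + 4.804·0.6913 = 8.631 t (target 8.630 t)
  SiO2: 60.64·0.9949 = 60.33 t (target 60.33 t)
  SrO: 15.30·0.7027 = 10.75 t (target 10.75 t)
  ZnO: 15.51·0.9980 = 15.48 t (target 15.48 t)
Glass-mass sanity pass: total charge less LOI = 99.99 t (the targets, summed, come to 99.99 t; against the stated basis, 99.99 t — any gap is answer rounding).
Adding the batch up: Σ batch = 108.8 t; the LOI term Σ batch·LOI equals 8.766 t; yield = glass ÷ total batch = 91.94%.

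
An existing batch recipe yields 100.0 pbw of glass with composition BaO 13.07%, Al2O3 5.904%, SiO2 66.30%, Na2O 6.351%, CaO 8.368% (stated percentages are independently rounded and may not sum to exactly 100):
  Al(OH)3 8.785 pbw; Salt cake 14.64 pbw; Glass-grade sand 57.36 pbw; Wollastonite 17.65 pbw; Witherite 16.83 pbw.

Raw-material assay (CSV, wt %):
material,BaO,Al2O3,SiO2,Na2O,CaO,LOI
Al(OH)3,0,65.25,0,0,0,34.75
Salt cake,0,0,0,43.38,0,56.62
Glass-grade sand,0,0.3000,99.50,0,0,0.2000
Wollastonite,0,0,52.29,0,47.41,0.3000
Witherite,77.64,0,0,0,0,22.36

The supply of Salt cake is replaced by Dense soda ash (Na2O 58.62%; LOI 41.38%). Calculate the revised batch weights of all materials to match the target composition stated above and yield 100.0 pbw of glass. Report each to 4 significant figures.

Revised batch per 100.0 pbw glass:
  Al(OH)3: 8.785 pbw
  Dense soda ash: 10.83 pbw
  Glass-grade sand: 57.36 pbw
  Wollastonite: 17.65 pbw
  Witherite: 16.83 pbw
Total batch = 111.5 pbw; LOI loss = 11.47 pbw

All internal work keeps full float precision in every operation — the intermediate values are shown (rounded to 4 significant digits) across the worked steps; every reported value is rounded only once — the derived quantities, which include LOI, the totals, yield, the five compositions, glass mass, are computed in exact precision, as they appear in the problem or the answer, starting from the weights per 100.0 pbw of glass.
The oxide mass targets at 100.0 pbw glass:
  BaO: 13.07% × 100.0 = 13.07 pbw
  Al2O3: 5.904% × 100.0 = 5.904 pbw
  SiO2: 66.30% × 100.0 = 66.30 pbw
  Na2O: 6.351% × 100.0 = 6.351 pbw
  CaO: 8.368% × 100.0 = 8.368 pbw
Balance tally, oxide-wise, given the weights on record, per the basis as stated (oxide sums agree with the targets inside rounding margins):
  BaO: 16.83·0.7764 = 13.07 pbw (target 13.07 pbw)
  Al2O3: 8.785·0.6525 + 57.36·0.003000 = 5.904 pbw (target 5.904 pbw)
  SiO2: 57.36·0.9950 + 17.65·0.5229 = 66.30 pbw (target 66.30 pbw)
  Na2O: 10.83·0.5862 = 6.349 pbw (target 6.351 pbw)
  CaO: 17.65·0.4741 = 8.368 pbw (target 8.368 pbw)
Glass-mass sanity pass: net batch after ignition = 99.99 pbw (the targets, summed, come to 99.99 pbw; against the stated basis, 100.0 pbw — gaps are rounding artifacts).
Whole-batch sum: Σ batch = 111.5 pbw; Σ batch·LOI gives LOI loss = 11.47 pbw; the yield ratio, glass ÷ batch: 89.71%.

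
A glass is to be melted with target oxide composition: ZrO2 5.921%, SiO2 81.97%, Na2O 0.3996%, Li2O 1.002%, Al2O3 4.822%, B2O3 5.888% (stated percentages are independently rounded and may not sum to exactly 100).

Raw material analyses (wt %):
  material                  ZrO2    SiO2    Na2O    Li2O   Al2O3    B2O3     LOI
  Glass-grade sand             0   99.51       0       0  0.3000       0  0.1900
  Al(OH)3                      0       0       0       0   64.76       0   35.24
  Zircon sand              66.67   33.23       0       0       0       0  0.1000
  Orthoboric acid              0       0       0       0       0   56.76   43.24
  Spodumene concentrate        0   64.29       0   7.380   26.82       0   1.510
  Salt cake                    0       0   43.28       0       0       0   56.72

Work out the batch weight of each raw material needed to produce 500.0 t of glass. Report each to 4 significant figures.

All arithmetic holds exact precision from start to finish — working values appear, rounded to 4 significant figures, when written out — every reported result sees exactly one rounding — all derived quantities (ignition loss, the six compositions, the yield, glass mass, the totals) are computed at exact precision starting from the weights per 500.0 t of glass as set out in the question or the answer.
The oxide mass targets at 500.0 t glass:
  ZrO2: 5.921% × 500.0 = 29.60 t
  SiO2: 81.97% × 500.0 = 409.8 t
  Na2O: 0.3996% × 500.0 = 1.998 t
  Li2O: 1.002% × 500.0 = 5.010 t
  Al2O3: 4.822% × 500.0 = 24.11 t
  B2O3: 5.888% × 500.0 = 29.44 t
Oxide-by-oxide audit working from each reported weight, against the basis in use (oxide sums agree with the targets net of answer rounding effects):
  ZrO2: 44.41·0.6667 = 29.61 t (target 29.60 t)
  SiO2: 353.2·0.9951 + 44.41·0.3323 + 67.89·0.6429 = 409.9 t (target 409.8 t)
  Na2O: 4.616·0.4328 = 1.998 t (target 1.998 t)
  Li2O: 67.89·0.07380 = 5.010 t (target 5.010 t)
  Al2O3: 353.2·0.003000 + 7.479·0.6476 + 67.89·0.2682 = 24.11 t (target 24.11 t)
  B2O3: 51.87·0.5676 = 29.44 t (target 29.44 t)
Glass mass check: total charge less LOI = 500.0 t (targets for the oxides total 500.0 t; versus the stated basis of 500.0 t — a pure rounding effect).
Adding the batch up: Σ batch = 529.5 t; the LOI term Σ batch·LOI equals 29.42 t; glass ÷ batch gives a yield of 94.44%.

Batch per 500.0 t glass:
  Glass-grade sand: 353.2 t
  Al(OH)3: 7.479 t
  Zircon sand: 44.41 t
  Orthoboric acid: 51.87 t
  Spodumene concentrate: 67.89 t
  Salt cake: 4.616 t
Total batch = 529.5 t; LOI loss = 29.42 t; yield = 94.44%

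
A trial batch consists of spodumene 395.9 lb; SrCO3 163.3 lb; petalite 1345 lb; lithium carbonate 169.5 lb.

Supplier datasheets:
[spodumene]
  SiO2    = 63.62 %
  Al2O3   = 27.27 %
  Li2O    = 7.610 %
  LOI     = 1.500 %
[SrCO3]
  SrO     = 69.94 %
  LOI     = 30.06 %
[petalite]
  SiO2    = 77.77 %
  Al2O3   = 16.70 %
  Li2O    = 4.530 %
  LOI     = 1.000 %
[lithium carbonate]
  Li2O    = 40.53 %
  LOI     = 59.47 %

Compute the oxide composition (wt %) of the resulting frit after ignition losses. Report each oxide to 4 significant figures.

Glass mass = 1904 lb (batch 2074 − LOI 169.3).
Composition: SrO 5.997%, SiO2 68.15%, Al2O3 17.46%, Li2O 8.389%

Every computation maintains full float precision at all times — intermediates are printed with 4-significant-figure rounding across the worked steps. Exactly one rounding goes into every reported number. The derived quantities are rebuilt in exact precision (the yield, the four compositions, net glass mass, ignition loss, totals) from the weighed amounts per 1904 lb of glass as they appear in the problem or answer text.
Per-oxide mass from batch:
  SrO: 163.3·0.6994 = 114.2 lb
  SiO2: 395.9·0.6362 + 1345·0.7777 = 1298 lb
  Al2O3: 395.9·0.2727 + 1345·0.1670 = 332.6 lb
  Li2O: 395.9·0.07610 + 1345·0.04530 + 169.5·0.4053 = 159.8 lb
LOI: 395.9·0.01500 + 163.3·0.3006 + 1345·0.01000 + 169.5·0.5947 = 169.3 lb
Net of LOI, the glass mass = 2074 − 169.3 = 1904 lb (matching Σ of the oxides)
percent by weight: oxide/glass ×100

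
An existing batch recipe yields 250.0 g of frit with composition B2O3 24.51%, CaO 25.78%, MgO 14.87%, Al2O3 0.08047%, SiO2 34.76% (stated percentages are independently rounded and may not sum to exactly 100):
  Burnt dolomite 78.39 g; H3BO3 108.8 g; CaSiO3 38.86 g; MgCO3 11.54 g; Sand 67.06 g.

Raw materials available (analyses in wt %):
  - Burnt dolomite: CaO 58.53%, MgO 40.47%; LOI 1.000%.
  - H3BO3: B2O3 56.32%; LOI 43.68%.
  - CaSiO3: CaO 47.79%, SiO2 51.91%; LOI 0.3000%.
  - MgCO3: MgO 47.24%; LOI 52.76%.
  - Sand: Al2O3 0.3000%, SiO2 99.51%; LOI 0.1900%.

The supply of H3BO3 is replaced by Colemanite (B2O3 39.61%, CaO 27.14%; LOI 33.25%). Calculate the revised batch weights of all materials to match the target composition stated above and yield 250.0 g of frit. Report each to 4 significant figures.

The intermediate values are displayed (rounded to 4 significant figures) in the printout — every computation carries full float precision at each step — each reported figure takes a single rounding. Derived quantities are carried using the weight values for 250.0 g of glass in full precision (LOI, yield, totals, glass mass, five oxide percentages), as they appear in either problem or answer.
The oxide mass targets at 250.0 g frit:
  B2O3: 24.51% × 250.0 = 61.28 g
  CaO: 25.78% × 250.0 = 64.45 g
  MgO: 14.87% × 250.0 = 37.17 g
  Al2O3: 0.08047% × 250.0 = 0.2012 g
  SiO2: 34.76% × 250.0 = 86.90 g
Sums-versus-targets review from the weights as reported, at the basis given (target by target, the sums agree up to rounding of the answer):
  B2O3: 154.7·0.3961 = 61.28 g (target 61.28 g)
  CaO: 6.657·0.5853 + 154.7·0.2714 + 38.86·0.4779 = 64.45 g (target 64.45 g)
  MgO: 6.657·0.4047 + 72.99·0.4724 = 37.17 g (target 37.17 g)
  Al2O3: 67.06·0.003000 = 0.2012 g (target 0.2012 g)
  SiO2: 38.86·0.5191 + 67.06·0.9951 = 86.90 g (target 86.90 g)
The glass-mass cross-check: the batch minus its LOI: 250.0 g (the Σ of target masses is 250.0 g; versus the stated basis of 250.0 g — differing by rounding only).
Whole-batch sum: Σ batch = 340.3 g; the LOI term Σ batch·LOI equals 90.26 g; glass ÷ batch gives a yield of 73.47%.

Revised batch per 250.0 g frit:
  Burnt dolomite: 6.657 g
  Colemanite: 154.7 g
  CaSiO3: 38.86 g
  MgCO3: 72.99 g
  Sand: 67.06 g
Total batch = 340.3 g; LOI loss = 90.26 g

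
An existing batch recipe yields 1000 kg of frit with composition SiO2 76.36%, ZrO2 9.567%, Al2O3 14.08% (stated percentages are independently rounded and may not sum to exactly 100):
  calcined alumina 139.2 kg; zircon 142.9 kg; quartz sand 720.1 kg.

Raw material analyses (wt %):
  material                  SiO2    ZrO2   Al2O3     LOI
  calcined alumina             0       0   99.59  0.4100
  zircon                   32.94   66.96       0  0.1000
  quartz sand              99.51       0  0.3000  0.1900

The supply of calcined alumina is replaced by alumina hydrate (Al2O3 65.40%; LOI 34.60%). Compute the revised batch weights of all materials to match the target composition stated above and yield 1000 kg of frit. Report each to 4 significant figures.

Revised batch per 1000 kg frit:
  alumina hydrate: 212.0 kg
  zircon: 142.9 kg
  quartz sand: 720.1 kg
Total batch = 1075 kg; LOI loss = 74.86 kg

Each numeric step keeps exact precision through every step — values along the way are shown, rounded to four significant digits, as written. Every reported value is rounded once only — all derived quantities (totals, three oxide percentages, ignition loss, the yield, glass mass) are carried from the batch weights for 1000 kg of glass in exact precision as they appear in either problem or answer.
Per-oxide target masses for 1000 kg frit:
  SiO2: 76.36% × 1000 = 763.6 kg
  ZrO2: 9.567% × 1000 = 95.67 kg
  Al2O3: 14.08% × 1000 = 140.8 kg
Oxide-by-oxide audit applying the batch weights above, under the basis named above (summed amounts equal target values modulo rounding of the values):
  SiO2: 142.9·0.3294 + 720.1·0.9951 = 763.6 kg (target 763.6 kg)
  ZrO2: 142.9·0.6696 = 95.69 kg (target 95.67 kg)
  Al2O3: 212.0·0.6540 + 720.1·0.003000 = 140.8 kg (target 140.8 kg)
Glass-mass sanity pass: batch Σ − ignition loss = 1000 kg (the targets, summed, come to 1000 kg; basis as stated: 1000 kg — deltas are rounding alone).
Total batch = Σ batch = 1075 kg; LOI loss = Σ batch·LOI = 74.86 kg; yield = glass ÷ total batch = 93.04%.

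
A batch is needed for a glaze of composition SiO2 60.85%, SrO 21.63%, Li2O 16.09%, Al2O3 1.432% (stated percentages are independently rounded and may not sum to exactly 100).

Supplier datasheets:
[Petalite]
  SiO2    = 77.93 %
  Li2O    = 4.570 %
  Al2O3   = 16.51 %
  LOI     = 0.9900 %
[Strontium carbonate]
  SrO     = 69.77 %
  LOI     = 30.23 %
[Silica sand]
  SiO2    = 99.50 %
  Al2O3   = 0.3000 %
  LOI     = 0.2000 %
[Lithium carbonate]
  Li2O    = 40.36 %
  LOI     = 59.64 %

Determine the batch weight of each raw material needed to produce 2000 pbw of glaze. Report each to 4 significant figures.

Batch per 2000 pbw glaze:
  Petalite: 153.4 pbw
  Strontium carbonate: 620.0 pbw
  Silica sand: 1103 pbw
  Lithium carbonate: 780.0 pbw
Total batch = 2656 pbw; LOI loss = 656.3 pbw; yield = 75.29%

In-progress results are shown rounded to four significant figures as written; all arithmetic maintains full precision from start to finish. Exactly one rounding lands on each reported value; derived quantities are rebuilt from the weighed amounts at 2000 pbw of glass in full precision (net glass mass, the four compositions, LOI, the yield, totals), as set out in the question or the answer.
Target masses of each oxide per 2000 pbw glaze:
  SiO2: 60.85% × 2000 = 1217 pbw
  SrO: 21.63% × 2000 = 432.6 pbw
  Li2O: 16.09% × 2000 = 321.8 pbw
  Al2O3: 1.432% × 2000 = 28.64 pbw
A balance pass over the oxides, using the reported weights, against the basis in use (every target is met by its sum up to rounding of the answer):
  SiO2: 153.4·0.7793 + 1103·0.9950 = 1217 pbw (target 1217 pbw)
  SrO: 620.0·0.6977 = 432.6 pbw (target 432.6 pbw)
  Li2O: 153.4·0.04570 + 780.0·0.4036 = 321.8 pbw (target 321.8 pbw)
  Al2O3: 153.4·0.1651 + 1103·0.003000 = 28.64 pbw (target 28.64 pbw)
Glass-mass bookkeeping: batch Σ − ignition loss = 2000 pbw (summing oxide targets gives 2000 pbw; versus the stated basis of 2000 pbw — differing by rounding only).
Total batch = Σ batch = 2656 pbw; LOI loss = Σ batch·LOI = 656.3 pbw; yield = glass ÷ total batch = 75.29%.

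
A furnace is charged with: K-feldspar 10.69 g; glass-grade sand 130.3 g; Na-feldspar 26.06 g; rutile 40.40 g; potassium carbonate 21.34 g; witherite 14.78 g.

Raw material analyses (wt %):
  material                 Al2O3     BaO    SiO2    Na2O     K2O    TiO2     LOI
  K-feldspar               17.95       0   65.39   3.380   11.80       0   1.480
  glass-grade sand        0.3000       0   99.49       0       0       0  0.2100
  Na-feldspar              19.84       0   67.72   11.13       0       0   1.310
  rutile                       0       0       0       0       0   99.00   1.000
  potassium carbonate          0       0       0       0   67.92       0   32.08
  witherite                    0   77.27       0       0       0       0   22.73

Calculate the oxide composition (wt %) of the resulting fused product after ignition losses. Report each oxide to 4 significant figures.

Working values are shown, rounded to 4 significant figures, as written — each numeric step runs at full precision at each step; a single rounding completes every reported result — all derived quantities are carried from the batch weights at 232.2 g of glass in full float precision (six oxide percentages, LOI, the yield, net glass mass, totals) as given in either problem or answer.
Oxide-by-oxide delivered mass:
  Al2O3: 10.69·0.1795 + 130.3·0.003000 + 26.06·0.1984 = 7.480 g
  BaO: 14.78·0.7727 = 11.42 g
  SiO2: 10.69·0.6539 + 130.3·0.9949 + 26.06·0.6772 = 154.3 g
  Na2O: 10.69·0.03380 + 26.06·0.1113 = 3.262 g
  K2O: 10.69·0.1180 + 21.34·0.6792 = 15.76 g
  TiO2: 40.40·0.9900 = 40.00 g
LOI: 10.69·0.01480 + 130.3·0.002100 + 26.06·0.01310 + 40.40·0.01000 + 21.34·0.3208 + 14.78·0.2273 = 11.38 g
Net of LOI, the glass mass = 243.6 − 11.38 = 232.2 g (= Σ oxide masses)
percent share: oxide ÷ glass, ×100

Glass mass = 232.2 g (batch 243.6 − LOI 11.38).
Composition: Al2O3 3.222%, BaO 4.919%, SiO2 66.44%, Na2O 1.405%, K2O 6.786%, TiO2 17.23%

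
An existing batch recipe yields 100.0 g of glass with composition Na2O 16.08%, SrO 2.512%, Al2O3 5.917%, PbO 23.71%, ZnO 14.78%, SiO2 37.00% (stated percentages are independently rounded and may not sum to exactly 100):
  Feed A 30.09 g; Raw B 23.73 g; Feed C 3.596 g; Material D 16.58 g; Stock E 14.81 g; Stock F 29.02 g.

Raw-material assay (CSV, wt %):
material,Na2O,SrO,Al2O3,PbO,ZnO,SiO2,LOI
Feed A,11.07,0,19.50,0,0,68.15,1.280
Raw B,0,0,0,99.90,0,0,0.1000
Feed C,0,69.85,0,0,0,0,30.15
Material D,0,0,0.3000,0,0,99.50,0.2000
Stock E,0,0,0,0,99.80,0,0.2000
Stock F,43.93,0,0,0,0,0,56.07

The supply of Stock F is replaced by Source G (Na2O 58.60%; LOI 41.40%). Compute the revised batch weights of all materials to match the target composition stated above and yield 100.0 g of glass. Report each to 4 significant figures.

Revised batch per 100.0 g glass:
  Feed A: 30.09 g
  Raw B: 23.73 g
  Feed C: 3.596 g
  Material D: 16.58 g
  Stock E: 14.81 g
  Source G: 21.76 g
Total batch = 110.6 g; LOI loss = 10.56 g

Values along the way appear rounded to four significant digits when written out — all arithmetic runs at exact precision from first step to last — exactly one rounding lands on each reported number; derived quantities, including LOI, six oxide percentages, totals, yield, net glass mass, are recomputed using the weight values per 100.0 g of glass in full float precision, precisely as stated by problem or answer.
The oxide mass targets at 100.0 g glass:
  Na2O: 16.08% × 100.0 = 16.08 g
  SrO: 2.512% × 100.0 = 2.512 g
  Al2O3: 5.917% × 100.0 = 5.917 g
  PbO: 23.71% × 100.0 = 23.71 g
  ZnO: 14.78% × 100.0 = 14.78 g
  SiO2: 37.00% × 100.0 = 37.00 g
A balance pass over the oxides, with the batch weights as given, for the quoted basis mass (sum by sum, the targets are met once rounding is allowed for):
  Na2O: 30.09·0.1107 + 21.76·0.5860 = 16.08 g (target 16.08 g)
  SrO: 3.596·0.6985 = 2.512 g (target 2.512 g)
  Al2O3: 30.09·0.1950 + 16.58·0.003000 = 5.917 g (target 5.917 g)
  PbO: 23.73·0.9990 = 23.71 g (target 23.71 g)
  ZnO: 14.81·0.9980 = 14.78 g (target 14.78 g)
  SiO2: 30.09·0.6815 + 16.58·0.9950 = 37.00 g (target 37.00 g)
Mass balance on the glass: net batch after ignition = 100.0 g (oxide target masses add up to 100.0 g; the stated basis being 100.0 g — deltas are rounding alone).
Adding the batch up: Σ batch = 110.6 g; ignition loss, Σ(batch × LOI) = 10.56 g; the yield ratio, glass ÷ batch: 90.45%.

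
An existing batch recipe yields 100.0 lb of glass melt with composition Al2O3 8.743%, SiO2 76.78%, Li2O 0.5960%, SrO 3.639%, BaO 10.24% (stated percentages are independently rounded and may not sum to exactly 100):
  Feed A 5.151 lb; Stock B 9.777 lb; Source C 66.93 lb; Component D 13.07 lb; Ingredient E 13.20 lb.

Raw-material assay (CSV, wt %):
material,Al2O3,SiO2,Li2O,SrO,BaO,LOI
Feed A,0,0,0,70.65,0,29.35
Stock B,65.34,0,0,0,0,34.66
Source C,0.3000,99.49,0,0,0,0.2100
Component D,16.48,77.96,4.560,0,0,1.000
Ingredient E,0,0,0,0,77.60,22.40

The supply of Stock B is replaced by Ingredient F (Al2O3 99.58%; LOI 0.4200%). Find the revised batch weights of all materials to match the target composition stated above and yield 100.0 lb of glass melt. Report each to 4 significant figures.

All internal work maintains full float precision all the way through; mid-chain values are displayed, with 4-significant-figure rounding, in the printout — a single rounding completes every reported figure — the derived quantities are recomputed starting from the weights on 100.0 lb of glass at exact precision (net glass mass, totals, the yield, LOI, five oxide percentages) as quoted within the question or the answer.
Oxide mass targets, per 100.0 lb glass melt:
  Al2O3: 8.743% × 100.0 = 8.743 lb
  SiO2: 76.78% × 100.0 = 76.78 lb
  Li2O: 0.5960% × 100.0 = 0.5960 lb
  SrO: 3.639% × 100.0 = 3.639 lb
  BaO: 10.24% × 100.0 = 10.24 lb
Oxide-by-oxide audit with the batch weights as given, versus the basis set out (sums match the target masses once rounding is allowed for):
  Al2O3: 6.415·0.9958 + 66.93·0.003000 + 13.07·0.1648 = 8.743 lb (target 8.743 lb)
  SiO2: 66.93·0.9949 + 13.07·0.7796 = 76.78 lb (target 76.78 lb)
  Li2O: 13.07·0.04560 = 0.5960 lb (target 0.5960 lb)
  SrO: 5.151·0.7065 = 3.639 lb (target 3.639 lb)
  BaO: 13.20·0.7760 = 10.24 lb (target 10.24 lb)
Glass mass check: total batch − LOI = 100.0 lb (oxide target masses add up to 100.0 lb; stated basis 100.0 lb — a pure rounding effect).
Adding the batch up: Σ batch = 104.8 lb; ignition loss, Σ(batch × LOI) = 4.767 lb; as yield: glass ÷ batch → 95.45%.

Revised batch per 100.0 lb glass melt:
  Feed A: 5.151 lb
  Ingredient F: 6.415 lb
  Source C: 66.93 lb
  Component D: 13.07 lb
  Ingredient E: 13.20 lb
Total batch = 104.8 lb; LOI loss = 4.767 lb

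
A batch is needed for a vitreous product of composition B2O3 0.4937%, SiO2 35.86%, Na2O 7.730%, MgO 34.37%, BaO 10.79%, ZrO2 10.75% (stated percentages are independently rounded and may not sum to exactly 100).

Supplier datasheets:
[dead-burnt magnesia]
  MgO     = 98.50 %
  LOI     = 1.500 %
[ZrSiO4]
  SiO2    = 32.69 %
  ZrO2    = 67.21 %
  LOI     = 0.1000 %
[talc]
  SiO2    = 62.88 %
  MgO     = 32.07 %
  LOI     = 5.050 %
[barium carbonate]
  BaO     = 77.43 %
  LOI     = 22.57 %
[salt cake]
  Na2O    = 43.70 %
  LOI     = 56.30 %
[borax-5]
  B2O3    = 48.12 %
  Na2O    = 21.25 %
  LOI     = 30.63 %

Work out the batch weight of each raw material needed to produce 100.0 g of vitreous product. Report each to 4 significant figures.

The intermediate values are printed rounded to four significant digits. The whole derivation keeps exact precision from first step to last — a single rounding yields every reported value — derived quantities are computed from the weighed amounts on 100.0 g of glass at exact precision (six oxide percentages, ignition loss, the yield, the totals, net glass mass), as set out in either problem or answer.
The oxide mass targets at 100.0 g vitreous product:
  B2O3: 0.4937% × 100.0 = 0.4937 g
  SiO2: 35.86% × 100.0 = 35.86 g
  Na2O: 7.730% × 100.0 = 7.730 g
  MgO: 34.37% × 100.0 = 34.37 g
  BaO: 10.79% × 100.0 = 10.79 g
  ZrO2: 10.75% × 100.0 = 10.75 g
Verifying the oxide balance on the weights just shown, on the stated basis (each sum matches its target mass within answer rounding):
  B2O3: 1.026·0.4812 = 0.4937 g (target 0.4937 g)
  SiO2: 15.99·0.3269 + 48.71·0.6288 = 35.86 g (target 35.86 g)
  Na2O: 17.19·0.4370 + 1.026·0.2125 = 7.730 g (target 7.730 g)
  MgO: 19.03·0.9850 + 48.71·0.3207 = 34.37 g (target 34.37 g)
  BaO: 13.94·0.7743 = 10.79 g (target 10.79 g)
  ZrO2: 15.99·0.6721 = 10.75 g (target 10.75 g)
Mass balance on the glass: batch total minus LOI = 99.99 g (oxide target masses add up to 99.99 g; with the basis standing at 100.0 g — gaps are rounding artifacts).
Whole-batch sum: Σ batch = 115.9 g; LOI loss = Σ batch·LOI = 15.90 g; yield: glass divided by total = 86.28%.

Batch per 100.0 g vitreous product:
  dead-burnt magnesia: 19.03 g
  ZrSiO4: 15.99 g
  talc: 48.71 g
  barium carbonate: 13.94 g
  salt cake: 17.19 g
  borax-5: 1.026 g
Total batch = 115.9 g; LOI loss = 15.90 g; yield = 86.28%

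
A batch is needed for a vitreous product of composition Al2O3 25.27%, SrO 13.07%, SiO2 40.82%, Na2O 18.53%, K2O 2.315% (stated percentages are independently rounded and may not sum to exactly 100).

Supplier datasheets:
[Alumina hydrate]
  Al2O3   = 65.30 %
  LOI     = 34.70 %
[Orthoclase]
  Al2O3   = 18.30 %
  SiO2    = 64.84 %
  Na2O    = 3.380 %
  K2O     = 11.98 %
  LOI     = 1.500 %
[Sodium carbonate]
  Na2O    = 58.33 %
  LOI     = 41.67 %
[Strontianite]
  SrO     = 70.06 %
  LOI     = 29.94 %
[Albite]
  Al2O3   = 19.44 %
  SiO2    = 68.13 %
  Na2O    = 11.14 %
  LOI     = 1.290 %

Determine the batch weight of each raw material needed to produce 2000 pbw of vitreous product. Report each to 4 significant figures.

All arithmetic runs at exact precision all the way through. Mid-chain values are printed (rounded to 4 significant figures) in the printout; a single rounding produces every reported value. Derived quantities, which include yield, ignition loss, totals, net glass mass, the five compositions, are computed at full float precision, exactly as shown in the problem or answer text, from the weighed amounts per 2000 pbw of glass.
Target masses of each oxide per 2000 pbw vitreous product:
  Al2O3: 25.27% × 2000 = 505.4 pbw
  SrO: 13.07% × 2000 = 261.4 pbw
  SiO2: 40.82% × 2000 = 816.4 pbw
  Na2O: 18.53% × 2000 = 370.6 pbw
  K2O: 2.315% × 2000 = 46.30 pbw
Balance tally, oxide-wise, given the weights on record, at the basis given (oxide sums agree with the targets within answer rounding):
  Al2O3: 418.4·0.6530 + 386.5·0.1830 + 830.5·0.1944 = 505.4 pbw (target 505.4 pbw)
  SrO: 373.1·0.7006 = 261.4 pbw (target 261.4 pbw)
  SiO2: 386.5·0.6484 + 830.5·0.6813 = 816.4 pbw (target 816.4 pbw)
  Na2O: 386.5·0.03380 + 454.3·0.5833 + 830.5·0.1114 = 370.6 pbw (target 370.6 pbw)
  K2O: 386.5·0.1198 = 46.30 pbw (target 46.30 pbw)
Glass-mass sanity pass: Σ batch − LOI loss = 2000 pbw (oxide target masses add up to 2000 pbw; the stated basis being 2000 pbw — a pure rounding effect).
Batch total: Σ batch = 2463 pbw; loss to ignition Σ batch·LOI = 462.7 pbw; the yield ratio, glass ÷ batch: 81.21%.

Batch per 2000 pbw vitreous product:
  Alumina hydrate: 418.4 pbw
  Orthoclase: 386.5 pbw
  Sodium carbonate: 454.3 pbw
  Strontianite: 373.1 pbw
  Albite: 830.5 pbw
Total batch = 2463 pbw; LOI loss = 462.7 pbw; yield = 81.21%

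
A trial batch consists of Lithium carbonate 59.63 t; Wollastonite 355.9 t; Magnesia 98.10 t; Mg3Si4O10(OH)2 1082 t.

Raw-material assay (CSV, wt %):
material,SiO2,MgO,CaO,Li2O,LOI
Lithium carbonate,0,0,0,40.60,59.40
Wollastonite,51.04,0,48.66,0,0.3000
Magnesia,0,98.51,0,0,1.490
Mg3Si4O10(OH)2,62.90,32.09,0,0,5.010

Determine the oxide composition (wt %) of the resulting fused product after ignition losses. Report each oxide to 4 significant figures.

Every computation keeps full precision throughout; working values are displayed with 4-significant-digit rounding in the working — exactly one rounding is applied to each reported value — derived quantities are recomputed from the weighed amounts on 1503 t of glass in full float precision (the four compositions, totals, the yield, LOI, glass mass), as written in the question or the answer.
Oxide-by-oxide delivered mass:
  SiO2: 355.9·0.5104 + 1082·0.6290 = 862.2 t
  MgO: 98.10·0.9851 + 1082·0.3209 = 443.9 t
  CaO: 355.9·0.4866 = 173.2 t
  Li2O: 59.63·0.4060 = 24.21 t
LOI: 59.63·0.5940 + 355.9·0.003000 + 98.10·0.01490 + 1082·0.05010 = 92.16 t
Glass mass = batch − LOI = 1596 − 92.16 = 1503 t (consistent with Σ oxide mass)
wt % = 100 × oxide mass / glass mass

Glass mass = 1503 t (batch 1596 − LOI 92.16).
Composition: SiO2 57.35%, MgO 29.52%, CaO 11.52%, Li2O 1.610%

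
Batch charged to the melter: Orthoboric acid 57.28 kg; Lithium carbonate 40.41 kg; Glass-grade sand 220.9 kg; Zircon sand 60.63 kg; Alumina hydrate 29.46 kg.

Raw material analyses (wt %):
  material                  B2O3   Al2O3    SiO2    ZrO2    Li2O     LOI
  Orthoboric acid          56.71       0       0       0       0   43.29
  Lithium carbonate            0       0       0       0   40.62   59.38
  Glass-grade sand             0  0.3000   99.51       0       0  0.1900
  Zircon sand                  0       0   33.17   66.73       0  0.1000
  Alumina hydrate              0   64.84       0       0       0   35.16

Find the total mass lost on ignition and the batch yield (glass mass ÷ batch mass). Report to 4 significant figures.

In-progress results are shown with 4-significant-figure rounding as written — the working math keeps exact precision at all times. Each reported figure is rounded a single time. All derived quantities, including glass mass, yield, five oxide percentages, the totals, LOI, are rebuilt using the weight values on 349.0 kg of glass at full precision, exactly as shown in the question or the answer.
Material-by-material LOI:
  Orthoboric acid: 57.28 × 0.4329 = 24.80 kg
  Lithium carbonate: 40.41 × 0.5938 = 24.00 kg
  Glass-grade sand: 220.9 × 0.001900 = 0.4197 kg
  Zircon sand: 60.63 × 0.001000 = 0.06063 kg
  Alumina hydrate: 29.46 × 0.3516 = 10.36 kg
Total LOI = 59.63 kg
Glass = batch − LOI = 408.7 − 59.63 = 349.0 kg

LOI loss = 59.63 kg; glass = 349.0 kg; yield = 85.41%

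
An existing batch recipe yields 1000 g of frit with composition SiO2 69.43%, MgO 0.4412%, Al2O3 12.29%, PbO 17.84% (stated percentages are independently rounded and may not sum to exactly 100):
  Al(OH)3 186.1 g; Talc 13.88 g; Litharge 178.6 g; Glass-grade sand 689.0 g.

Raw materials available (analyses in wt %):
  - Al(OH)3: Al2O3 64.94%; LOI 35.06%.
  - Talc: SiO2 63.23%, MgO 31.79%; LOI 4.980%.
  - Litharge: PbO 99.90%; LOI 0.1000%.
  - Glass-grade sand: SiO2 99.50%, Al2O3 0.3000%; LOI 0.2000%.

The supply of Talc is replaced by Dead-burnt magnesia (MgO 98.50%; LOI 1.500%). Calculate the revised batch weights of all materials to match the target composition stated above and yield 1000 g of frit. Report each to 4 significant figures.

Revised batch per 1000 g frit:
  Al(OH)3: 186.0 g
  Dead-burnt magnesia: 4.479 g
  Litharge: 178.6 g
  Glass-grade sand: 697.8 g
Total batch = 1067 g; LOI loss = 66.85 g

Values along the way appear rounded to 4 significant digits as written. The whole derivation carries exact precision all the way through; every reported result is rounded only once; derived quantities are rebuilt using the weight values per 1000 g of glass at full precision (the four compositions, yield, glass mass, ignition loss, totals), exactly as printed in question or answer.
The oxide mass targets at 1000 g frit:
  SiO2: 69.43% × 1000 = 694.3 g
  MgO: 0.4412% × 1000 = 4.412 g
  Al2O3: 12.29% × 1000 = 122.9 g
  PbO: 17.84% × 1000 = 178.4 g
Checking each oxide sum using the reported weights, for the quoted basis mass (oxide sums agree with the targets inside rounding margins):
  SiO2: 697.8·0.9950 = 694.3 g (target 694.3 g)
  MgO: 4.479·0.9850 = 4.412 g (target 4.412 g)
  Al2O3: 186.0·0.6494 + 697.8·0.003000 = 122.9 g (target 122.9 g)
  PbO: 178.6·0.9990 = 178.4 g (target 178.4 g)
The glass-mass cross-check: batch total minus LOI = 1000 g (summing oxide targets gives 1000 g; against the stated basis, 1000 g — gaps are rounding artifacts).
Adding the batch up: Σ batch = 1067 g; loss to ignition Σ batch·LOI = 66.85 g; yield: glass divided by total = 93.73%.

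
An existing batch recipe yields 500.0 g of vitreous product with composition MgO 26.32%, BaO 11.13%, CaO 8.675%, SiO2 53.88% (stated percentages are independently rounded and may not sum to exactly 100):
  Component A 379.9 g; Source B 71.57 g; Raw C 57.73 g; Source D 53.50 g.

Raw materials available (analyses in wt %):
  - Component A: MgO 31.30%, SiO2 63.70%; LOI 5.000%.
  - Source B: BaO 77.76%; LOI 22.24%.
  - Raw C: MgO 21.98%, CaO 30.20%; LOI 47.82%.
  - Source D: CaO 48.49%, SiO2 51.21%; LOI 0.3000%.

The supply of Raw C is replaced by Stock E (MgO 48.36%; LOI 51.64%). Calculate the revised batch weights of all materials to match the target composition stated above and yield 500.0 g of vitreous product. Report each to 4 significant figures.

Revised batch per 500.0 g vitreous product:
  Component A: 351.0 g
  Source B: 71.57 g
  Stock E: 44.94 g
  Source D: 89.45 g
Total batch = 557.0 g; LOI loss = 56.94 g

The working math maintains full float precision throughout — values along the way are displayed rounded to 4 significant figures across the worked steps; each reported result receives exactly one rounding; the derived quantities (the four compositions, glass mass, yield, ignition loss, the totals) are recomputed starting from the weights for 500.0 g of glass at exact precision as they appear in question or answer.
Target masses of each oxide per 500.0 g vitreous product:
  MgO: 26.32% × 500.0 = 131.6 g
  BaO: 11.13% × 500.0 = 55.65 g
  CaO: 8.675% × 500.0 = 43.38 g
  SiO2: 53.88% × 500.0 = 269.4 g
Mass-balance tally per oxide using the reported weights, for the quoted basis mass (sums match the target masses net of answer rounding effects):
  MgO: 351.0·0.3130 + 44.94·0.4836 = 131.6 g (target 131.6 g)
  BaO: 71.57·0.7776 = 55.65 g (target 55.65 g)
  CaO: 89.45·0.4849 = 43.37 g (target 43.38 g)
  SiO2: 351.0·0.6370 + 89.45·0.5121 = 269.4 g (target 269.4 g)
The glass-mass cross-check: batch total minus LOI = 500.0 g (oxide target masses add up to 500.0 g; basis as stated: 500.0 g — deltas are rounding alone).
Batch total: Σ batch = 557.0 g; LOI loss = Σ batch·LOI = 56.94 g; glass ÷ batch gives a yield of 89.78%.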